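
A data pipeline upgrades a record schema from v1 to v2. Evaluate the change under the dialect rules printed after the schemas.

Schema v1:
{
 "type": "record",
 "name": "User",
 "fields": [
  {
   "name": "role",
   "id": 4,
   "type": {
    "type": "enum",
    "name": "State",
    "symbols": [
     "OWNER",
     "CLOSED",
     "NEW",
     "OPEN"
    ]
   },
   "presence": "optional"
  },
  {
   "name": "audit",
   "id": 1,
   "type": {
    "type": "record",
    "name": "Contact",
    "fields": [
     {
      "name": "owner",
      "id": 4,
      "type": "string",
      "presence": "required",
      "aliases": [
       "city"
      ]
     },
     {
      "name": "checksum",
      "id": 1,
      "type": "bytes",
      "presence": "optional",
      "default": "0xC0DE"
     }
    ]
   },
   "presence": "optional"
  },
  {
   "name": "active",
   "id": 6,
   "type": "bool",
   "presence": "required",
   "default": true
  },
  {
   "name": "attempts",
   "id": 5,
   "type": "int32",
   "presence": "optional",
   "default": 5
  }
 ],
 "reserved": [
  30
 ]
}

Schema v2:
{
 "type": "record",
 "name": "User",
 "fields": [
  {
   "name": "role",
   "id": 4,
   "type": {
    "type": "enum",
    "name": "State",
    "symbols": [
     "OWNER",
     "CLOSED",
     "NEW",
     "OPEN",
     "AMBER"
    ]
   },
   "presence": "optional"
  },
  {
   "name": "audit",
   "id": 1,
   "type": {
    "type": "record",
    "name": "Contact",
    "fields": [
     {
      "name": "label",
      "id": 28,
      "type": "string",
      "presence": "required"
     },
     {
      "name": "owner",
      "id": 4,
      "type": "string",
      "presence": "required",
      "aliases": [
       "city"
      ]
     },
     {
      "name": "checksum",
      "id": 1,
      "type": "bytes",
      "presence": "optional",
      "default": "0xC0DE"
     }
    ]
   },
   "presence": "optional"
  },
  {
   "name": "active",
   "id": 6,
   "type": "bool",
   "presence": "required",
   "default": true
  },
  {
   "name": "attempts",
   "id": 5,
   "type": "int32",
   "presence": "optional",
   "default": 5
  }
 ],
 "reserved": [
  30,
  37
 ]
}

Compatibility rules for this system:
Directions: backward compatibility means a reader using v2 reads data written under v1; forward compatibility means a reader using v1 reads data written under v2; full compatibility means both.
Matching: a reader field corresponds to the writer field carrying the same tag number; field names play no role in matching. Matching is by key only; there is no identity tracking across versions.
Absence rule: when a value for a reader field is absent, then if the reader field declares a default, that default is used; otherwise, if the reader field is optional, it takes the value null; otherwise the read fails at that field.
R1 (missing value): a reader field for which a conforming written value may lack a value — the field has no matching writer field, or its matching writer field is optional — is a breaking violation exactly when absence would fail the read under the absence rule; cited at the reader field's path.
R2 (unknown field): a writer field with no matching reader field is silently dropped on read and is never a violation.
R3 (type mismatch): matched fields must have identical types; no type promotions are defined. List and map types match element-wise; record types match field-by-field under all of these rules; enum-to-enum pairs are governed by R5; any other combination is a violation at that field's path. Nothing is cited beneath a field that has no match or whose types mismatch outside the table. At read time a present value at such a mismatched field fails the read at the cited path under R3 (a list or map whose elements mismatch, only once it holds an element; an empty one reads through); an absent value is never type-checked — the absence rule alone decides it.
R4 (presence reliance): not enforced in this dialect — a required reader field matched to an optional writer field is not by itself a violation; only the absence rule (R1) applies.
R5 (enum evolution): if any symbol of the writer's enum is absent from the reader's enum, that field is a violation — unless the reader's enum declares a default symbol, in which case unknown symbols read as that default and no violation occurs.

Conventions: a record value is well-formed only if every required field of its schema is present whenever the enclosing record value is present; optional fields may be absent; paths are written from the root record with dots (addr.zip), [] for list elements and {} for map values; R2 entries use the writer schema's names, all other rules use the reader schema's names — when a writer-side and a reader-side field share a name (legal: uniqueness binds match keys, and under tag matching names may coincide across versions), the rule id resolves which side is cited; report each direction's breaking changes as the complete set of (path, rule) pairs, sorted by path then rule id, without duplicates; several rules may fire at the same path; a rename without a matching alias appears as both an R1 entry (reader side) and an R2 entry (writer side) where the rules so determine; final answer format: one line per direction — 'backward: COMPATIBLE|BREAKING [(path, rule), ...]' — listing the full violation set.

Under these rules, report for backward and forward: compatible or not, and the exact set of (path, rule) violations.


each type pair in User: writer, then reader
backward on User — v2 reading data written by v1:
  role: State -> State, writer optional; from role
  audit: Contact -> Contact, writer optional; from audit
  active: bool -> bool, writer required; from active
  attempts: int32 -> int32, writer optional; from attempts
  no writer field matches reader audit.label
  audit.owner: string -> string, writer required; from audit.owner
  audit.checksum: bytes -> bytes, writer optional; from audit.checksum
  rule R1 violated at audit.label
  => 1 violation(s): backward is BREAKING for User
forward on User — v1 reading data written by v2:
  role: State -> State, writer optional; from role
  audit: Contact -> Contact, writer optional; from audit
  active: bool -> bool, writer required; from active
  attempts: int32 -> int32, writer optional; from attempts
  audit.owner: string -> string, writer required; from audit.owner
  audit.checksum: bytes -> bytes, writer optional; from audit.checksum
  writer audit.label: unknown to reader
  rule R5 violated at role
  => 1 violation(s): forward is BREAKING for User

backward: BREAKING [(audit.label, R1)]; forward: BREAKING [(role, R5)]


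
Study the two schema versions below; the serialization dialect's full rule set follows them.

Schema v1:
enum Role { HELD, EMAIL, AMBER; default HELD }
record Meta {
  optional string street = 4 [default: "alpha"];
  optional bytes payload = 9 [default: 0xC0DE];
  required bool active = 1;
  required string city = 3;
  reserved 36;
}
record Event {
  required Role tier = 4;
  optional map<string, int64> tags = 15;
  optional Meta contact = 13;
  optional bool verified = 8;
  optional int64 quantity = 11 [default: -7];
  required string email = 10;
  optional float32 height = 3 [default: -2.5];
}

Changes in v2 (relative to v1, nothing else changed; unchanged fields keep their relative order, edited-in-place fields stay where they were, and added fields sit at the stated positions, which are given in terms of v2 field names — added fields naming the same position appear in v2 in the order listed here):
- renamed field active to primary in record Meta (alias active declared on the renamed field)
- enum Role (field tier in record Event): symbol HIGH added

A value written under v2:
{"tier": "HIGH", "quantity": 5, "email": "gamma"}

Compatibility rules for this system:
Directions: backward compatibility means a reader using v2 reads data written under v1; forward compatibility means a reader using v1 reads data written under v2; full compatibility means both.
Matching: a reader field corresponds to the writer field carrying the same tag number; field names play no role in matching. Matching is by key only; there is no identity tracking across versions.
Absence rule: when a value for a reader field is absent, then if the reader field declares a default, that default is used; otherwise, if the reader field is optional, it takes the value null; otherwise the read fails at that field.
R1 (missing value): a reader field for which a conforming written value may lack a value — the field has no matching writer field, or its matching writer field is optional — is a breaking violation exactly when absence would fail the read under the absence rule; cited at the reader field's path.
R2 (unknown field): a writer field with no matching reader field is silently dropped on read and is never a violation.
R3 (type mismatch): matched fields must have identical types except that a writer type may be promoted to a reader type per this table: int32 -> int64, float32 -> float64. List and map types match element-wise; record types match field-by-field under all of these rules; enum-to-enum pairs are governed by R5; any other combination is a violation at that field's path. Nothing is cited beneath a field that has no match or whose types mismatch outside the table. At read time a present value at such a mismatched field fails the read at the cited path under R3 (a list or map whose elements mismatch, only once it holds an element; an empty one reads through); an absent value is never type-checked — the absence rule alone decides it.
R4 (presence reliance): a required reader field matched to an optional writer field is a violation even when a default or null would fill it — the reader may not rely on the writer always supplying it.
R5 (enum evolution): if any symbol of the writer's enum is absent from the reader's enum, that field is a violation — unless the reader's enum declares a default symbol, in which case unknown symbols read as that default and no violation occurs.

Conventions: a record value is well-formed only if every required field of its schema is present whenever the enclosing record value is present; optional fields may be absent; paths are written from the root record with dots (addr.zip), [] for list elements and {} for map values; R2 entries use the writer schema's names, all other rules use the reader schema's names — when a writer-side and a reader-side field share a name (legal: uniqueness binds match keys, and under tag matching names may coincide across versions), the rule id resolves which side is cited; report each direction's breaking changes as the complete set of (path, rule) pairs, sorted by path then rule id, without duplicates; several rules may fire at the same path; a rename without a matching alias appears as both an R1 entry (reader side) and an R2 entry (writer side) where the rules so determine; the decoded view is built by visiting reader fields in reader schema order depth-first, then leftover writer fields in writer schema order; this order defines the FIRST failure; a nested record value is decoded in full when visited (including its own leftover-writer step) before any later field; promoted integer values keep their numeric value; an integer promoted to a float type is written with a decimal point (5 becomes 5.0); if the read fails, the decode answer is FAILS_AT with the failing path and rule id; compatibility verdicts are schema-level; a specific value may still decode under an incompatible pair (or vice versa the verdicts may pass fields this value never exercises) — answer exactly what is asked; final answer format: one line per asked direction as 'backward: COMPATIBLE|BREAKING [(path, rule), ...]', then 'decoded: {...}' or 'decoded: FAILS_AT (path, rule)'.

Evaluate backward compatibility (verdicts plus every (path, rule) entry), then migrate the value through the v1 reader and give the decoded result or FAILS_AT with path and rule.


the writer's type comes first in each Event pair
backward pass over Event, reader schema v2, writer schema v1:
  tier: paired with writer tier (Role -> Role; writer required)
  tags: paired with writer tags (map<string, int64> -> map<string, int64>; writer optional)
  contact: paired with writer contact (Meta -> Meta; writer optional)
  verified: paired with writer verified (bool -> bool; writer optional)
  quantity: paired with writer quantity (int64 -> int64; writer optional)
  email: paired with writer email (string -> string; writer required)
  height: paired with writer height (float32 -> float32; writer optional)
  contact.street: paired with writer contact.street (string -> string; writer optional)
  contact.payload: paired with writer contact.payload (bytes -> bytes; writer optional)
  contact.primary: paired with writer contact.active (bool -> bool; writer required)
  contact.city: paired with writer contact.city (string -> string; writer required)
  nothing fires on Event: backward is COMPATIBLE
migrating the Event value to v1:
  tier := "HELD" (symbol HIGH -> reader default)
  tags := null (absent, optional -> null)
  contact := null (absent, optional -> null)
  verified := null (absent, optional -> null)
  quantity := 5
  email := "gamma"
  height := -2.5 (absent -> default)
  => decoded: {"tier": "HELD", "tags": null, "contact": null, "verified": null, "quantity": 5, "email": "gamma", "height": -2.5}
the rest of the Event diff is inert for this question:
  renamed field active to primary in record Meta (alias active declared on the renamed field) -> inert for the asked Event verdict: nothing fires
  enum Role (field tier in record Event): symbol HIGH added -> inert for the asked Event verdict: nothing fires

backward: COMPATIBLE []; decoded: {"tier": "HELD", "tags": null, "contact": null, "verified": null, "quantity": 5, "email": "gamma", "height": -2.5}


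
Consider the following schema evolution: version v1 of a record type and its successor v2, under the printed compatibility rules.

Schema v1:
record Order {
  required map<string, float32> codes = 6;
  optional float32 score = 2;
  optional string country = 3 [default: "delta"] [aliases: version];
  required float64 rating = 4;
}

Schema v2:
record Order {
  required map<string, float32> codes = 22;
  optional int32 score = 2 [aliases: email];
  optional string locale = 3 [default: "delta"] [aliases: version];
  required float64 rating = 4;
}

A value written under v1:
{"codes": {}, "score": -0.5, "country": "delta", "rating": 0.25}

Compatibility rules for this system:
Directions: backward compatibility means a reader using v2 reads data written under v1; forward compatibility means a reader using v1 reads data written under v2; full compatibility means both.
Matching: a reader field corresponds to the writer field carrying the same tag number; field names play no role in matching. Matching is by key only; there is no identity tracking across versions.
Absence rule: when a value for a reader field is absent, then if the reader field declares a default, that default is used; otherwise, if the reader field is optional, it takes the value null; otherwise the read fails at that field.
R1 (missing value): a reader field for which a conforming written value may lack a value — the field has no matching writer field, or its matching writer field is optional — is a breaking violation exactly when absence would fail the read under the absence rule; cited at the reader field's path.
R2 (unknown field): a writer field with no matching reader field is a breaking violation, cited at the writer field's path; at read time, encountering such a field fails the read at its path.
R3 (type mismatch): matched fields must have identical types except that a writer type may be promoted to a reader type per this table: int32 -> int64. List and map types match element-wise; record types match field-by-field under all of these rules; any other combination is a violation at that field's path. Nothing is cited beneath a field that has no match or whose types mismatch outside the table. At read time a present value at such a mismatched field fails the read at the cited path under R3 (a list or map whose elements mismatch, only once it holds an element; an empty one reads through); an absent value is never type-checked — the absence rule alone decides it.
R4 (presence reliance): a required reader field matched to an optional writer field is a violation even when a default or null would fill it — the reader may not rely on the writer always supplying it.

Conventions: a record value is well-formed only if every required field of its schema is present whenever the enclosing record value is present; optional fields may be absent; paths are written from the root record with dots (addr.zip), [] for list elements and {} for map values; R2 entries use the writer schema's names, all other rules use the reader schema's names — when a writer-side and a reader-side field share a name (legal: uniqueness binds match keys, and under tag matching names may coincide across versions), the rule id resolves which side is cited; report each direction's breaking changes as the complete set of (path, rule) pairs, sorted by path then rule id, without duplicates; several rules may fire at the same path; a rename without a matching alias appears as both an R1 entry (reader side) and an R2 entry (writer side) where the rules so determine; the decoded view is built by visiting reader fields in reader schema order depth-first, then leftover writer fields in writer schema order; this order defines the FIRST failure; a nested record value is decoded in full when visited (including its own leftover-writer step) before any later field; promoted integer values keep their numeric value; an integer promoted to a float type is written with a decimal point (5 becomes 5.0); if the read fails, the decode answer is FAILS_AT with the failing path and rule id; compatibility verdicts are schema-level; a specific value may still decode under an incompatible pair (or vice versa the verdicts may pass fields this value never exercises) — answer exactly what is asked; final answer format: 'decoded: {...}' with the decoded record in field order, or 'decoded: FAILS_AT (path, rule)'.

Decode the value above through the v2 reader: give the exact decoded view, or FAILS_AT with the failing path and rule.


arrows below run writer -> reader for Order
decoding the Order value with the v2 reader:
  read fails at codes under R1 (no fill)
  => FAILS_AT (codes, R1)
remaining Order differences; none change what is asked:
  renamed field country to locale in record Order -> inert under this dialect — no rule fires on Order and the result does not move
  field score in record Order: type float32 changed to int32 -> shifts the Order verdicts, not this decode

decoded: FAILS_AT (codes, R1)


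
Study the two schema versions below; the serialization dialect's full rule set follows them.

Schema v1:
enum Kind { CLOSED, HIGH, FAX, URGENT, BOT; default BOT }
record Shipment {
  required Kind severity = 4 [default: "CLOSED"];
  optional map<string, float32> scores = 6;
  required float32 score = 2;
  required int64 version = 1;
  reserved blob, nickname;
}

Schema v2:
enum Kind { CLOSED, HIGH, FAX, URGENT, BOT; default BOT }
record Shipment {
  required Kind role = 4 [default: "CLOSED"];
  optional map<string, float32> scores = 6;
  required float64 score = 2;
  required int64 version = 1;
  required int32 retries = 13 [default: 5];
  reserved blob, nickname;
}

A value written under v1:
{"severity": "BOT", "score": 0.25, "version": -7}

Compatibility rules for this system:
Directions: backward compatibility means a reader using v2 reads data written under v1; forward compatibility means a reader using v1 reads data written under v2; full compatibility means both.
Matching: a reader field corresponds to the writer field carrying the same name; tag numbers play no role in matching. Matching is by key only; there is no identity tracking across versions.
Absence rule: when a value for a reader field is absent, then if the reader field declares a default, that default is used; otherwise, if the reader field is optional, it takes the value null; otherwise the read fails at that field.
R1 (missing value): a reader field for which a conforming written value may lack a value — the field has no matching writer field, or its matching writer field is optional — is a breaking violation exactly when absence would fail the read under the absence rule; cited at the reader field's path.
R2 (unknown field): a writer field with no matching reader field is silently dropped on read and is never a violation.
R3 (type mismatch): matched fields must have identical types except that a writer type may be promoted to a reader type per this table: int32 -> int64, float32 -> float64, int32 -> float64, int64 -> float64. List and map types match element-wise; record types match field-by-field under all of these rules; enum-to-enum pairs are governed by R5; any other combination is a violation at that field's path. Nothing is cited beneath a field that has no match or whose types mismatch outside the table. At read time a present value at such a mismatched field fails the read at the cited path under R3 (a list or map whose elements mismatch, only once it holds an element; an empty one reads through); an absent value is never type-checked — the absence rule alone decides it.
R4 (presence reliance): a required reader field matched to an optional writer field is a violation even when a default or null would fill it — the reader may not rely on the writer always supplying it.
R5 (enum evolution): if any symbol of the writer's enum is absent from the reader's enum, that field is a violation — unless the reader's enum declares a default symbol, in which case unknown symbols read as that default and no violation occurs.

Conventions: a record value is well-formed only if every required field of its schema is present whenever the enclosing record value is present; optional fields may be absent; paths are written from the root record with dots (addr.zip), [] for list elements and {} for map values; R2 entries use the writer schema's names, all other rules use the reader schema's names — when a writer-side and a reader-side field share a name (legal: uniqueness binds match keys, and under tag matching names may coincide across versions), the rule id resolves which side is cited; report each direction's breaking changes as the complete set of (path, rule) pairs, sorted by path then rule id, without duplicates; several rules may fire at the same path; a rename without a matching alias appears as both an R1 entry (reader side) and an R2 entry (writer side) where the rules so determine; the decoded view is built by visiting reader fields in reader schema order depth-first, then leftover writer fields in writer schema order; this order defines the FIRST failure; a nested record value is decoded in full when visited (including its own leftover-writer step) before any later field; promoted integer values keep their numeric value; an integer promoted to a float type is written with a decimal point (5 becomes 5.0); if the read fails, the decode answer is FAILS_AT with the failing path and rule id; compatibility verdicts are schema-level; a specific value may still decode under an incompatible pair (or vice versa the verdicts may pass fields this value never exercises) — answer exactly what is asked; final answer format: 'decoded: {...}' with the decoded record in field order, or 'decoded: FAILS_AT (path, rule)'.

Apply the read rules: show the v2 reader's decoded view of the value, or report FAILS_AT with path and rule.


arrows below run writer -> reader for Shipment
migrating the Shipment value to v2:
  role := "CLOSED" (no value, default fills)
  scores := null (not supplied -> null)
  score := 0.25 (float32 -> float64)
  version := -7
  retries := 5 (no value, default fills)
  writer severity: unmatched, discarded
  => decoded: {"role": "CLOSED", "scores": null, "score": 0.25, "version": -7, "retries": 5}
checking off the Shipment differences that do not matter here:
  field score in record Shipment: type float32 changed to float64 -> changes Shipment's schema-level verdicts only — the decode of this value is the same

decoded: {"role": "CLOSED", "scores": null, "score": 0.25, "version": -7, "retries": 5}


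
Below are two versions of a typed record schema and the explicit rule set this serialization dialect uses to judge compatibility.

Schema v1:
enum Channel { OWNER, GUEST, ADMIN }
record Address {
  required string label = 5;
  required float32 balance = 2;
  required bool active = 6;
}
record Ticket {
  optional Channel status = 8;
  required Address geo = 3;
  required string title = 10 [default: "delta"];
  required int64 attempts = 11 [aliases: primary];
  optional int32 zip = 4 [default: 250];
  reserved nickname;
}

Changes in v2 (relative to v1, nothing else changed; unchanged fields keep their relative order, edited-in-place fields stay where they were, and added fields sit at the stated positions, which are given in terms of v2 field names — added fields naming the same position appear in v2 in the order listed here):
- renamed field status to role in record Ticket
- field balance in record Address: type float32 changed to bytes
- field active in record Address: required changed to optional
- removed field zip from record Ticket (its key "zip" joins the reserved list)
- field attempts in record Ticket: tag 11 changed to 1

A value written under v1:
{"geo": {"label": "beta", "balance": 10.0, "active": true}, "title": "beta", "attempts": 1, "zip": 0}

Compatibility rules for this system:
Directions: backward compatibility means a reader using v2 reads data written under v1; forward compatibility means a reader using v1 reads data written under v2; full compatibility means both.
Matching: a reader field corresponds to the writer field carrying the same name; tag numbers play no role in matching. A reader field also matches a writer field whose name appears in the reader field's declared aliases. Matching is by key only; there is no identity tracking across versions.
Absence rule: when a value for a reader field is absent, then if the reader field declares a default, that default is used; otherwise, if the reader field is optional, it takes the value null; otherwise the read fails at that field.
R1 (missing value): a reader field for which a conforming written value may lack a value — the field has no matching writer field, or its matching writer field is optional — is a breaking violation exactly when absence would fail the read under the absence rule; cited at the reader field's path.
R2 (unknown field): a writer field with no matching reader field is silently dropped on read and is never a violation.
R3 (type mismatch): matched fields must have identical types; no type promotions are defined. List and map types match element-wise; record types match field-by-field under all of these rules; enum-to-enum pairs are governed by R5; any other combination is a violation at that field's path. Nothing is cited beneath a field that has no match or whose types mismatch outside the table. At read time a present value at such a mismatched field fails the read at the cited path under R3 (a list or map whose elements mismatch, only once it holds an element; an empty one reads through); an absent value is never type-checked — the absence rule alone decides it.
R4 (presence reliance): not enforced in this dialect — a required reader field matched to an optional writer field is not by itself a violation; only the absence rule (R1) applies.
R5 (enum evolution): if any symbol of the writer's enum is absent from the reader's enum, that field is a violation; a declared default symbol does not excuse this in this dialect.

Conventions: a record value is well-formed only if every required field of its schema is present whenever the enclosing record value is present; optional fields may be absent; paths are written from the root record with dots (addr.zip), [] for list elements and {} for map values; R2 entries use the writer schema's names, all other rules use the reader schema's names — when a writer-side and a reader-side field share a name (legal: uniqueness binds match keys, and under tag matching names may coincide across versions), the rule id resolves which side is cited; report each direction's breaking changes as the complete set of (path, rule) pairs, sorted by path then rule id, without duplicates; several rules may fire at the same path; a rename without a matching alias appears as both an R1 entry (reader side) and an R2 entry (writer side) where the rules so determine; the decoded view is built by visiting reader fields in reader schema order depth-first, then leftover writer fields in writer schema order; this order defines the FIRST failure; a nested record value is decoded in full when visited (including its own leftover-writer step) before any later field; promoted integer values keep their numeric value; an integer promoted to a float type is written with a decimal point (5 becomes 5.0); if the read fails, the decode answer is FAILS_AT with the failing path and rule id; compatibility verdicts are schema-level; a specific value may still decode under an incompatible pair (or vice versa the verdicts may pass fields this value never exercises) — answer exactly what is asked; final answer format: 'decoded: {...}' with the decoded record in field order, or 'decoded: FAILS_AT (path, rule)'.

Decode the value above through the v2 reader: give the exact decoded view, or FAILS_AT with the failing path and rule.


decoded: FAILS_AT (geo.balance, R3)

arrows below run writer -> reader for Ticket
decode (reader v2):
  role := null (not supplied -> null)
  geo.label := "beta"
  read fails at geo.balance under R3
  => FAILS_AT (geo.balance, R3)
ruling out the remaining Ticket differences:
  renamed field status to role in record Ticket -> inert under this dialect — no rule fires on Ticket and the result does not move
  field active in record Address: required changed to optional -> changes Ticket's schema-level verdicts only — the decode of this value is the same
  removed field zip from record Ticket (its key "zip" joins the reserved list) -> inert under this dialect — no rule fires on Ticket and the result does not move
  field attempts in record Ticket: tag 11 changed to 1 -> inert under this dialect — no rule fires on Ticket and the result does not move


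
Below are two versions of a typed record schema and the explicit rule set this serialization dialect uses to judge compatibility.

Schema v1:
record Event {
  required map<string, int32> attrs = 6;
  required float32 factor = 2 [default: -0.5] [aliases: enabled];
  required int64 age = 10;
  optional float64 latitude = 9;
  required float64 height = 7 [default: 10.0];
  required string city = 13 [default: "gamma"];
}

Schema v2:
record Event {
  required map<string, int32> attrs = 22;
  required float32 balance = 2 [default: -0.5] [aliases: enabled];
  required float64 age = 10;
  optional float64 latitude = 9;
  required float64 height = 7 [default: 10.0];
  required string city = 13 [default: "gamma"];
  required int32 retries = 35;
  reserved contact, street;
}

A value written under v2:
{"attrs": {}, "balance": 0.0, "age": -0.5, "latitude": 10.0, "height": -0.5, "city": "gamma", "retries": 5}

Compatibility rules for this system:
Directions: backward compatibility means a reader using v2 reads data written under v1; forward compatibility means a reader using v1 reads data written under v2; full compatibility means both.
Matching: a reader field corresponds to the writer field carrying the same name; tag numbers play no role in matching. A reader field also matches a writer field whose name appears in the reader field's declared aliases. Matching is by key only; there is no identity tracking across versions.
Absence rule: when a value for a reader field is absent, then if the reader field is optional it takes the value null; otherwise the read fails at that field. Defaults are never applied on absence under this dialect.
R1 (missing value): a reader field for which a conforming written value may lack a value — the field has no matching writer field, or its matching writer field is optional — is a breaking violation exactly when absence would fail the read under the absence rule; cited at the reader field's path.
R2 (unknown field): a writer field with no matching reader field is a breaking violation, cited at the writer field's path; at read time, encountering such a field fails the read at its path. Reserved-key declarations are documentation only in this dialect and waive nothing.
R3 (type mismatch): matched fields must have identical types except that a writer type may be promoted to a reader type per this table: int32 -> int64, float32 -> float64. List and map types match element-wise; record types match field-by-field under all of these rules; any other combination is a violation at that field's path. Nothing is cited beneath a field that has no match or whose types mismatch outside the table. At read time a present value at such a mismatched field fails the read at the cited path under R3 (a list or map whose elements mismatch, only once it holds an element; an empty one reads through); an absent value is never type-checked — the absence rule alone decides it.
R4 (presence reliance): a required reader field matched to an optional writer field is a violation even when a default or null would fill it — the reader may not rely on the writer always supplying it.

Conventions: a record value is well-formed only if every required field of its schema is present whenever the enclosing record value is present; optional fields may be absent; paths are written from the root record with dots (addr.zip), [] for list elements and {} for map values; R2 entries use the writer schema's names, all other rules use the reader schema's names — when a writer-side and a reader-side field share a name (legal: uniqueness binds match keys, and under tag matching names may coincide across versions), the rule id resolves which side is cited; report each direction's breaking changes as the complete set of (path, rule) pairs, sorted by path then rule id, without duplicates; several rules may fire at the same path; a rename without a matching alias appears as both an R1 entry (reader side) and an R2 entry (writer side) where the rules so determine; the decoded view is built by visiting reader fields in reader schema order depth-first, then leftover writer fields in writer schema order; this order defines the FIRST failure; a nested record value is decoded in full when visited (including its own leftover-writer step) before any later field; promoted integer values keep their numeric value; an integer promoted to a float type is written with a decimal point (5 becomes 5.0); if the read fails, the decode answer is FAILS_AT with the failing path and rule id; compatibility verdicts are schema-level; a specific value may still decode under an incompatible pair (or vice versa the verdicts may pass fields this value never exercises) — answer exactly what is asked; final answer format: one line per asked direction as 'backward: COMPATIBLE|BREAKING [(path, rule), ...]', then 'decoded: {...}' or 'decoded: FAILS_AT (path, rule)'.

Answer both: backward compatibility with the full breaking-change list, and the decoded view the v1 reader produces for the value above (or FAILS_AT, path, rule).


the writer's type comes first in each Event pair
backward on Event — v2 reading data written by v1:
  attrs: map<string, int32> -> map<string, int32>, writer required; from attrs
  balance: no writer-side match
  age: int64 -> float64, writer required; from age
  latitude: float64 -> float64, writer optional; from latitude
  height: float64 -> float64, writer required; from height
  city: string -> string, writer required; from city
  retries: no writer-side match
  writer factor: unknown to reader
  R3 fires at age
  R1 fires at balance
  R2 fires at factor
  R1 fires at retries
  => backward verdict for Event: BREAKING, 4 violation(s)
decode walk for Event under reader schema v1:
  attrs := {}
  read fails at factor under R1 (no fill)
  => FAILS_AT (factor, R1)
remaining Event differences; none change what is asked:
  field attrs in record Event: tag 6 changed to 22 -> fires no rule on Event, leaving the asked answer as it is

backward: BREAKING [(age, R3), (balance, R1), (factor, R2), (retries, R1)]; decoded: FAILS_AT (factor, R1)


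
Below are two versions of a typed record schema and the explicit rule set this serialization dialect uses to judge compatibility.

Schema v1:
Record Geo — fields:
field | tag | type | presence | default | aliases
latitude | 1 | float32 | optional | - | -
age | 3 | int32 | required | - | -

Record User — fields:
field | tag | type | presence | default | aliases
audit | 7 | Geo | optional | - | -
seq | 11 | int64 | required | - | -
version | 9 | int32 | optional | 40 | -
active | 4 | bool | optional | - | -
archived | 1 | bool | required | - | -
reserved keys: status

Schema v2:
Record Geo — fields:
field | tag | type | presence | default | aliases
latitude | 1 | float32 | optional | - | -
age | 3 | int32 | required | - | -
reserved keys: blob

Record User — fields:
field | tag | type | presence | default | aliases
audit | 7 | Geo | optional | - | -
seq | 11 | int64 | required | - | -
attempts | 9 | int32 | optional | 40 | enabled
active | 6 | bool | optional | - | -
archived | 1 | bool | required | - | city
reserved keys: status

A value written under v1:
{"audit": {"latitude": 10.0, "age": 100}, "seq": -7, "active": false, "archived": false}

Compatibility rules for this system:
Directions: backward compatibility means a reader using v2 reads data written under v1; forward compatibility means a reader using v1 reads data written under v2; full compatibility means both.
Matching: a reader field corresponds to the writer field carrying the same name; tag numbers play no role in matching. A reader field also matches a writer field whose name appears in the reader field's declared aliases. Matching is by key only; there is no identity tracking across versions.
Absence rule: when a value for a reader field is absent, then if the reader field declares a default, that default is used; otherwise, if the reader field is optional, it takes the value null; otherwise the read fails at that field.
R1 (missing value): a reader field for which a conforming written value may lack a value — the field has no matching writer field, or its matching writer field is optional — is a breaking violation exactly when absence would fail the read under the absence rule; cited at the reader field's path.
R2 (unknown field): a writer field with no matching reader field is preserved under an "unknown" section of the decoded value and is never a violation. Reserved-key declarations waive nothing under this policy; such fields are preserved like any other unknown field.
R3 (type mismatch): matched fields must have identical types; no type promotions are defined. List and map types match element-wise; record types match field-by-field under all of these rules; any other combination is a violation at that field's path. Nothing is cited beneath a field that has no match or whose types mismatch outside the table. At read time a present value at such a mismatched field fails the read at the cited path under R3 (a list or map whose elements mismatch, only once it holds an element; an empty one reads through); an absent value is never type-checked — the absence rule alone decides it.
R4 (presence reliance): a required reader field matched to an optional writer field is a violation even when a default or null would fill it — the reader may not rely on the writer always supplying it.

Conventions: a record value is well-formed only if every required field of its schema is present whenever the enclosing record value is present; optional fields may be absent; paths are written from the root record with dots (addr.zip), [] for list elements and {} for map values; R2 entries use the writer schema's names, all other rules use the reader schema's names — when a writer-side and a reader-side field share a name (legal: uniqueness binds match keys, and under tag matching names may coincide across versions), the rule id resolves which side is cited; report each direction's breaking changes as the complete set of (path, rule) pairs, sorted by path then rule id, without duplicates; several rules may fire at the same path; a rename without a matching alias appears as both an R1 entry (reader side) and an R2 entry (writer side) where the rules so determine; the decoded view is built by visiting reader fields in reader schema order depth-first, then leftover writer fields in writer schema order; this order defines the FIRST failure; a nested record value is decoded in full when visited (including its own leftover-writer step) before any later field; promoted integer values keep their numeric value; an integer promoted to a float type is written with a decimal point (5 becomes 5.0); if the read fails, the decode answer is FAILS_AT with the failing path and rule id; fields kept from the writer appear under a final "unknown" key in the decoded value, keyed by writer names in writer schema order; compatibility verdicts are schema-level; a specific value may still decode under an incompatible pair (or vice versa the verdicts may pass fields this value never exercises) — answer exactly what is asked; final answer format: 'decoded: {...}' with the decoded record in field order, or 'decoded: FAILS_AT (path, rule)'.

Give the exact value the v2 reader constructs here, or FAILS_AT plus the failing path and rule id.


each type pair in User: writer, then reader
decode (reader v2):
  audit.latitude := 10.0
  audit.age := 100
  seq := -7
  attempts := 40 (absent -> default)
  active := false
  archived := false
  => decoded: {"audit": {"latitude": 10.0, "age": 100}, "seq": -7, "attempts": 40, "active": false, "archived": false}
checking off the User differences that do not matter here:
  field active in record User: tag 4 changed to 6 -> triggers nothing under the printed rules; the User answer is the same either way

decoded: {"audit": {"latitude": 10.0, "age": 100}, "seq": -7, "attempts": 40, "active": false, "archived": false}
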